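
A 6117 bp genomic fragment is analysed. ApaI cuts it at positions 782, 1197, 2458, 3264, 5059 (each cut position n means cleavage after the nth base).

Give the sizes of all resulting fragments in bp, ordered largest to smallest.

Linear molecule, 5 cuts → 6 fragments:
  782 − 0 = 782 bp
  1197 − 782 = 415 bp
  2458 − 1197 = 1261 bp
  3264 − 2458 = 806 bp
  5059 − 3264 = 1795 bp
  6117 − 5059 = 1058 bp
Sorted largest to smallest: 1795, 1261, 1058, 806, 782, 415 bp.

1795, 1261, 1058, 806, 782, 415 bp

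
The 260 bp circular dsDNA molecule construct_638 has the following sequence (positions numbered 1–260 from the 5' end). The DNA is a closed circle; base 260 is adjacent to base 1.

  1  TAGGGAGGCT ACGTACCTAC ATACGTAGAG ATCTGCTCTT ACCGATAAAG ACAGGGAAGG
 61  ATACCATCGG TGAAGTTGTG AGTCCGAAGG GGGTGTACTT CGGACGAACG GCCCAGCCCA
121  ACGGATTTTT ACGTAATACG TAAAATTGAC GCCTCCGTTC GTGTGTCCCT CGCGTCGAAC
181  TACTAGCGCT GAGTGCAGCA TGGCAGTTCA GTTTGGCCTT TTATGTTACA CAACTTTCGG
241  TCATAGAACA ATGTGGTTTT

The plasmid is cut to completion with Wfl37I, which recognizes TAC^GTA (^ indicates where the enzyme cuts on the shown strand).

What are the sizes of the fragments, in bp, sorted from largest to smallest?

133, 108, 12, 7 bp

Wfl37I sites (TACGTA) start at positions 10, 22, 130, 137.
Wfl37I cuts after base 3 of each site, so after positions 12, 24, 132, 139.
Circular molecule, 4 cuts → 4 fragments:
  13–24 → 12 bp
  25–132 → 108 bp
  133–139 → 7 bp
  140–260 then 1–12 → 121 + 12 = 133 bp
Sorted largest to smallest: 133, 108, 12, 7 bp.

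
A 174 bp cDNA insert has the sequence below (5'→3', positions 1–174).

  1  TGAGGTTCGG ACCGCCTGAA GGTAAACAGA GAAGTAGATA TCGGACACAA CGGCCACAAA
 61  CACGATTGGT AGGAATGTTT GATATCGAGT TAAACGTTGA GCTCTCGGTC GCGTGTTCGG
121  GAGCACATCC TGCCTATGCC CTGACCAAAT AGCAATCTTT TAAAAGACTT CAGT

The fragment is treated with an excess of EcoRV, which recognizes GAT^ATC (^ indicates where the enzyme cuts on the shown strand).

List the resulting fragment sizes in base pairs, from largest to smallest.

EcoRV sites (GATATC) start at positions 37, 81.
EcoRV cuts after base 3 of each site, so after positions 39, 83.
Linear molecule, 2 cuts → 3 fragments:
  1–39 → 39 bp
  40–83 → 44 bp
  84–174 → 91 bp
Sorted largest to smallest: 91, 44, 39 bp.

91, 44, 39 bp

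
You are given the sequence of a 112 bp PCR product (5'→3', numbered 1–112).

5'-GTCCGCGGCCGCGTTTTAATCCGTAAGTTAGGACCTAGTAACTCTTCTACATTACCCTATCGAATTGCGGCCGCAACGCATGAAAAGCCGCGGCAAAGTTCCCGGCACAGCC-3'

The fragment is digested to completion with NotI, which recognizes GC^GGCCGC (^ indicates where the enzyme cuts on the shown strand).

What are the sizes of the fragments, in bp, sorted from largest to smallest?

NotI sites (GCGGCCGC) start at positions 5, 67.
NotI cuts after base 2 of each site, so after positions 6, 68.
Linear molecule, 2 cuts → 3 fragments:
  1–6 → 6 bp
  7–68 → 62 bp
  69–112 → 44 bp
Sorted largest to smallest: 62, 44, 6 bp.

62, 44, 6 bp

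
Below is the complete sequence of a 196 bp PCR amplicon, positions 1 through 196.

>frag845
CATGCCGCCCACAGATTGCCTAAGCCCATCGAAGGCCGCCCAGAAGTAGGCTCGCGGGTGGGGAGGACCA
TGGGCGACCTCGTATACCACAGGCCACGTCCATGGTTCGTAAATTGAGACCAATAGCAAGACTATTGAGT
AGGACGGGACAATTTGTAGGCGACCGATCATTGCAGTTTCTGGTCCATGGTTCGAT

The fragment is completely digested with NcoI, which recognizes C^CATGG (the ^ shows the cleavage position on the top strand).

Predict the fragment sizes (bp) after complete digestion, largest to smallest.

NcoI sites (CCATGG) start at positions 68, 100, 185.
NcoI cuts after the first base of each site, so after positions 68, 100, 185.
Linear molecule, 3 cuts → 4 fragments:
  1–68 → 68 bp
  69–100 → 32 bp
  101–185 → 85 bp
  186–196 → 11 bp
Sorted largest to smallest: 85, 68, 32, 11 bp.

85, 68, 32, 11 bp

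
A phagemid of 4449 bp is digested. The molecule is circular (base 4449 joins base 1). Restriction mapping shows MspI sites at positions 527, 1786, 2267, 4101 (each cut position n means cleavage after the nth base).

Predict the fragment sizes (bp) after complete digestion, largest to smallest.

Circular molecule, 4 cuts → 4 fragments:
  1786 − 527 = 1259 bp
  2267 − 1786 = 481 bp
  4101 − 2267 = 1834 bp
  wrap: 4449 − 4101 + 527 = 875 bp
Sorted largest to smallest: 1834, 1259, 875, 481 bp.

1834, 1259, 875, 481 bp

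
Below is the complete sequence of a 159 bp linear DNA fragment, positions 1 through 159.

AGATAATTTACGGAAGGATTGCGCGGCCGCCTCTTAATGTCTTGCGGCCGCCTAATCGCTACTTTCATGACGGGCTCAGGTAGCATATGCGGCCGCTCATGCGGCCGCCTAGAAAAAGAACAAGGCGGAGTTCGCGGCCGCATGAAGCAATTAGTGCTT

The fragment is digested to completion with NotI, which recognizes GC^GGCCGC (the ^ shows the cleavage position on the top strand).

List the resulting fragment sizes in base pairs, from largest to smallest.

45, 33, 24, 24, 21, 12 bp

NotI sites (GCGGCCGC) start at positions 23, 44, 89, 101, 134.
NotI cuts after base 2 of each site, so after positions 24, 45, 90, 102, 135.
Linear molecule, 5 cuts → 6 fragments:
  1–24 → 24 bp
  25–45 → 21 bp
  46–90 → 45 bp
  91–102 → 12 bp
  103–135 → 33 bp
  136–159 → 24 bp
Sorted largest to smallest: 45, 33, 24, 24, 21, 12 bp.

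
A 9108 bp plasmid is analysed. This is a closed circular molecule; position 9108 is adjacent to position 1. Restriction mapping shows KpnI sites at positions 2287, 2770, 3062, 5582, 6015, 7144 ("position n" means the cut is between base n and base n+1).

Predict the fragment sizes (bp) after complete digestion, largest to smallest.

4251, 2520, 1129, 483, 433, 292 bp

Circular molecule, 6 cuts → 6 fragments:
  2770 − 2287 = 483 bp
  3062 − 2770 = 292 bp
  5582 − 3062 = 2520 bp
  6015 − 5582 = 433 bp
  7144 − 6015 = 1129 bp
  wrap: 9108 − 7144 + 2287 = 4251 bp
Sorted largest to smallest: 4251, 2520, 1129, 483, 433, 292 bp.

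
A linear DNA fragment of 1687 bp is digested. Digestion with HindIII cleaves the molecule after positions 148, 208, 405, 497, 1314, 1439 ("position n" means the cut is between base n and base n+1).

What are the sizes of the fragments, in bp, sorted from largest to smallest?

817, 248, 197, 148, 125, 92, 60 bp

Linear molecule, 6 cuts → 7 fragments:
  148 − 0 = 148 bp
  208 − 148 = 60 bp
  405 − 208 = 197 bp
  497 − 405 = 92 bp
  1314 − 497 = 817 bp
  1439 − 1314 = 125 bp
  1687 − 1439 = 248 bp
Sorted largest to smallest: 817, 248, 197, 148, 125, 92, 60 bp.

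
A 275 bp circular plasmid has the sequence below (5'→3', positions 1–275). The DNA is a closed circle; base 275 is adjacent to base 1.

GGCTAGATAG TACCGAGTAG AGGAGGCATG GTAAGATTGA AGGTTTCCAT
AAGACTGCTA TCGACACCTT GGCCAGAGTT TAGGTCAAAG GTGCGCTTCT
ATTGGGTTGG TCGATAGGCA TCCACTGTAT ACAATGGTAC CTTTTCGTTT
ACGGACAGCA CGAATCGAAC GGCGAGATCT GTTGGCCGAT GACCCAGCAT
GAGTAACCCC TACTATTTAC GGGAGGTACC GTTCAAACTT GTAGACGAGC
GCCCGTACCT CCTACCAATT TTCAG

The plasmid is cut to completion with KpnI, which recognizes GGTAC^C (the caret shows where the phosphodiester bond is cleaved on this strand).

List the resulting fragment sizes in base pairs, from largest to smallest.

186, 89 bp

KpnI sites (GGTACC) start at positions 136, 225.
KpnI cuts after base 5 of each site (before the last base), so after positions 140, 229.
Circular molecule, 2 cuts → 2 fragments:
  141–229 → 89 bp
  230–275 then 1–140 → 46 + 140 = 186 bp
Sorted largest to smallest: 186, 89 bp.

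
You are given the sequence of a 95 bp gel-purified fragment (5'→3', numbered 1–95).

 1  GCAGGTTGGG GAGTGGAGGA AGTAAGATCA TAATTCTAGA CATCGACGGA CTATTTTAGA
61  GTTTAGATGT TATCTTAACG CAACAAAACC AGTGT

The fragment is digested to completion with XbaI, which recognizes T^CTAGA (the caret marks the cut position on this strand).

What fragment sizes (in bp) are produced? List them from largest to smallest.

The XbaI site (TCTAGA) starts at position 35.
XbaI cuts after the first base of each site, so after position 35.
Linear molecule, 1 cut → 2 fragments:
  1–35 → 35 bp
  36–95 → 60 bp
Sorted largest to smallest: 60, 35 bp.

60, 35 bp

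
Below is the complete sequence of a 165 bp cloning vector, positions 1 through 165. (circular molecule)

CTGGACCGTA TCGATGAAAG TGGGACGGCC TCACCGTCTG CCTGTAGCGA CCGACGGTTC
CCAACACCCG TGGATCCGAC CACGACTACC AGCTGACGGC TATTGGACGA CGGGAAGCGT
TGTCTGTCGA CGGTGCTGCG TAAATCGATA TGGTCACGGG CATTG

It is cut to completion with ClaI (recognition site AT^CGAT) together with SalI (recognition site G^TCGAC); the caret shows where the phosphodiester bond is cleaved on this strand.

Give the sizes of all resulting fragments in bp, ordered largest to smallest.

115, 31, 19 bp

ClaI sites (ATCGAT) start at positions 10, 144.
ClaI cuts after base 2 of each site, so after positions 11, 145.
The SalI site (GTCGAC) starts at position 126.
SalI cuts after the first base of each site, so after position 126.
Combined cut positions: 11, 126, 145.
Circular molecule, 3 cuts → 3 fragments:
  12–126 → 115 bp
  127–145 → 19 bp
  146–165 then 1–11 → 20 + 11 = 31 bp
Sorted largest to smallest: 115, 31, 19 bp.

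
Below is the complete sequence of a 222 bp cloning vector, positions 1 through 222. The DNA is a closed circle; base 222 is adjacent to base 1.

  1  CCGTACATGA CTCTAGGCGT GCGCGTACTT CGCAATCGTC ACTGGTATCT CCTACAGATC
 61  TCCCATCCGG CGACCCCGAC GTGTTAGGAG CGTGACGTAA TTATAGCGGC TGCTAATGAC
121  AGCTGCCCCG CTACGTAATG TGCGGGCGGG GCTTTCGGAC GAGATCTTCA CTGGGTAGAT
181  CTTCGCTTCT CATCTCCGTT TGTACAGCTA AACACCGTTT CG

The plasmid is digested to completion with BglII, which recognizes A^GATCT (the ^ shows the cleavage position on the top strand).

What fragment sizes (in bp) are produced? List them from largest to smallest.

106, 101, 15 bp

BglII sites (AGATCT) start at positions 56, 162, 177.
BglII cuts after the first base of each site, so after positions 56, 162, 177.
Circular molecule, 3 cuts → 3 fragments:
  57–162 → 106 bp
  163–177 → 15 bp
  178–222 then 1–56 → 45 + 56 = 101 bp
Sorted largest to smallest: 106, 101, 15 bp.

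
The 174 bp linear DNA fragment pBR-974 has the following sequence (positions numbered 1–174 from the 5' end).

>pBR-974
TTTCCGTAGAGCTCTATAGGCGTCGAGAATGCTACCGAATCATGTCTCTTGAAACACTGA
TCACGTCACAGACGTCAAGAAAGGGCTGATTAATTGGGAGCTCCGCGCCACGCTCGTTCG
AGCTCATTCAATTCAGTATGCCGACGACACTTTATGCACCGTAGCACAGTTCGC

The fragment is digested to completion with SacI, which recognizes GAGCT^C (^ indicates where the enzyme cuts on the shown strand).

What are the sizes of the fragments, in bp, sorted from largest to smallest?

89, 50, 22, 13 bp

SacI sites (GAGCTC) start at positions 9, 98, 120.
SacI cuts after base 5 of each site (before the last base), so after positions 13, 102, 124.
Linear molecule, 3 cuts → 4 fragments:
  1–13 → 13 bp
  14–102 → 89 bp
  103–124 → 22 bp
  125–174 → 50 bp
Sorted largest to smallest: 89, 50, 22, 13 bp.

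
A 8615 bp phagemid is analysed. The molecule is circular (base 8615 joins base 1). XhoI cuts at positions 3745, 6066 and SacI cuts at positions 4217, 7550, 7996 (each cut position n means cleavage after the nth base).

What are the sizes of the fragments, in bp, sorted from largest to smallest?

4364, 1849, 1484, 472, 446 bp

Combined cut positions (sorted): 3745, 4217, 6066, 7550, 7996.
Circular molecule, 5 cuts → 5 fragments:
  4217 − 3745 = 472 bp
  6066 − 4217 = 1849 bp
  7550 − 6066 = 1484 bp
  7996 − 7550 = 446 bp
  wrap: 8615 − 7996 + 3745 = 4364 bp
Sorted largest to smallest: 4364, 1849, 1484, 472, 446 bp.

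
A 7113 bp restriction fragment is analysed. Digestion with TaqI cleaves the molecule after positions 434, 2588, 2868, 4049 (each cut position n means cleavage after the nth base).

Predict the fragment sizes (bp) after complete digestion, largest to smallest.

3064, 2154, 1181, 434, 280 bp

Linear molecule, 4 cuts → 5 fragments:
  434 − 0 = 434 bp
  2588 − 434 = 2154 bp
  2868 − 2588 = 280 bp
  4049 − 2868 = 1181 bp
  7113 − 4049 = 3064 bp
Sorted largest to smallest: 3064, 2154, 1181, 434, 280 bp.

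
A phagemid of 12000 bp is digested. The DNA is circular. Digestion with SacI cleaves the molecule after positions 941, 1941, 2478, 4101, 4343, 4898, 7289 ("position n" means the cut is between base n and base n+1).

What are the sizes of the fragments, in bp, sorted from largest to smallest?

Circular molecule, 7 cuts → 7 fragments:
  1941 − 941 = 1000 bp
  2478 − 1941 = 537 bp
  4101 − 2478 = 1623 bp
  4343 − 4101 = 242 bp
  4898 − 4343 = 555 bp
  7289 − 4898 = 2391 bp
  wrap: 12000 − 7289 + 941 = 5652 bp
Sorted largest to smallest: 5652, 2391, 1623, 1000, 555, 537, 242 bp.

5652, 2391, 1623, 1000, 555, 537, 242 bp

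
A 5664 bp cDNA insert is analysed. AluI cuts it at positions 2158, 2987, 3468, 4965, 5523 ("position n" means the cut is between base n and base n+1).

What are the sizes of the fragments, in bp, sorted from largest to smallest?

Linear molecule, 5 cuts → 6 fragments:
  2158 − 0 = 2158 bp
  2987 − 2158 = 829 bp
  3468 − 2987 = 481 bp
  4965 − 3468 = 1497 bp
  5523 − 4965 = 558 bp
  5664 − 5523 = 141 bp
Sorted largest to smallest: 2158, 1497, 829, 558, 481, 141 bp.

2158, 1497, 829, 558, 481, 141 bp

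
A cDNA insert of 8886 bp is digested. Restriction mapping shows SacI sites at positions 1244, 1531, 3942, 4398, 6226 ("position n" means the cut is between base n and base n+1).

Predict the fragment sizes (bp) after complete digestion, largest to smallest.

2660, 2411, 1828, 1244, 456, 287 bp

Linear molecule, 5 cuts → 6 fragments:
  1244 − 0 = 1244 bp
  1531 − 1244 = 287 bp
  3942 − 1531 = 2411 bp
  4398 − 3942 = 456 bp
  6226 − 4398 = 1828 bp
  8886 − 6226 = 2660 bp
Sorted largest to smallest: 2660, 2411, 1828, 1244, 456, 287 bp.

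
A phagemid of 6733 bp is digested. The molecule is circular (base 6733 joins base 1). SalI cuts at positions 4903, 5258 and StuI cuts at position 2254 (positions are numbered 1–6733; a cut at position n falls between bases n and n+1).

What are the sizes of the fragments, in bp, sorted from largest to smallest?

Combined cut positions (sorted): 2254, 4903, 5258.
Circular molecule, 3 cuts → 3 fragments:
  4903 − 2254 = 2649 bp
  5258 − 4903 = 355 bp
  wrap: 6733 − 5258 + 2254 = 3729 bp
Sorted largest to smallest: 3729, 2649, 355 bp.

3729, 2649, 355 bp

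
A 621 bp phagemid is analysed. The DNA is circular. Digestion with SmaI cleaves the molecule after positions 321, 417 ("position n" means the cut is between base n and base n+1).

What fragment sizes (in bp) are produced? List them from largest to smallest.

Circular molecule, 2 cuts → 2 fragments:
  417 − 321 = 96 bp
  wrap: 621 − 417 + 321 = 525 bp
Sorted largest to smallest: 525, 96 bp.

525, 96 bp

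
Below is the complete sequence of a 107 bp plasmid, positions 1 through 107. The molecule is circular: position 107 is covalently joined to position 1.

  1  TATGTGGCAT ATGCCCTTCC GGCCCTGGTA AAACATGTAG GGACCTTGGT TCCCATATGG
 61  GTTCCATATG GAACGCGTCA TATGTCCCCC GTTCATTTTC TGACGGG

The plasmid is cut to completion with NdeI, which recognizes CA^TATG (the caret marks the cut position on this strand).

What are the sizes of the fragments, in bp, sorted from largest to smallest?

46, 36, 14, 11 bp

NdeI sites (CATATG) start at positions 8, 54, 65, 79.
NdeI cuts after base 2 of each site, so after positions 9, 55, 66, 80.
Circular molecule, 4 cuts → 4 fragments:
  10–55 → 46 bp
  56–66 → 11 bp
  67–80 → 14 bp
  81–107 then 1–9 → 27 + 9 = 36 bp
Sorted largest to smallest: 46, 36, 14, 11 bp.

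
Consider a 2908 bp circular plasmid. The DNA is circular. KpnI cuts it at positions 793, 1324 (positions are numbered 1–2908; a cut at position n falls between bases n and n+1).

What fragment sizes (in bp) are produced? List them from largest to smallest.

Circular molecule, 2 cuts → 2 fragments:
  1324 − 793 = 531 bp
  wrap: 2908 − 1324 + 793 = 2377 bp
Sorted largest to smallest: 2377, 531 bp.

2377, 531 bp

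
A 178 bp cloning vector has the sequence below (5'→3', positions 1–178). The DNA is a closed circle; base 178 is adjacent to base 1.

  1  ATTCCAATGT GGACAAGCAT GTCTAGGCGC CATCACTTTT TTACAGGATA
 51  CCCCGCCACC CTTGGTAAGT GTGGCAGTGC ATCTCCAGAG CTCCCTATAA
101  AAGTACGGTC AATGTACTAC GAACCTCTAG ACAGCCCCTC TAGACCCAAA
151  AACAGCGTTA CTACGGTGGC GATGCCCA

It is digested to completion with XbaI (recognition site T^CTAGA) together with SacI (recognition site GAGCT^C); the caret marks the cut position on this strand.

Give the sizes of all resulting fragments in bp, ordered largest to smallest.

XbaI sites (TCTAGA) start at positions 126, 139.
XbaI cuts after the first base of each site, so after positions 126, 139.
The SacI site (GAGCTC) starts at position 88.
SacI cuts after base 5 of each site (before the last base), so after position 92.
Combined cut positions: 92, 126, 139.
Circular molecule, 3 cuts → 3 fragments:
  93–126 → 34 bp
  127–139 → 13 bp
  140–178 then 1–92 → 39 + 92 = 131 bp
Sorted largest to smallest: 131, 34, 13 bp.

131, 34, 13 bp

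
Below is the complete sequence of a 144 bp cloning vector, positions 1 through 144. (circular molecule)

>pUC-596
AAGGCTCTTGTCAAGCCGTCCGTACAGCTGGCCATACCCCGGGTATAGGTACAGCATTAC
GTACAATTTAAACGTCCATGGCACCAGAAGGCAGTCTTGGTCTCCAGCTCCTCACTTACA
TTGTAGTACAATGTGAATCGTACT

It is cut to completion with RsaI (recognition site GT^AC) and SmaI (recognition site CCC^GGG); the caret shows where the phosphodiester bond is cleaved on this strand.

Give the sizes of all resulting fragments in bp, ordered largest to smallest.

65, 26, 17, 14, 12, 10 bp

RsaI sites (GTAC) start at positions 22, 49, 61, 126, 140.
RsaI cuts after base 2 of each site, so after positions 23, 50, 62, 127, 141.
The SmaI site (CCCGGG) starts at position 38.
SmaI cuts after base 3 of each site, so after position 40.
Combined cut positions: 23, 40, 50, 62, 127, 141.
Circular molecule, 6 cuts → 6 fragments:
  24–40 → 17 bp
  41–50 → 10 bp
  51–62 → 12 bp
  63–127 → 65 bp
  128–141 → 14 bp
  142–144 then 1–23 → 3 + 23 = 26 bp
Sorted largest to smallest: 65, 26, 17, 14, 12, 10 bp.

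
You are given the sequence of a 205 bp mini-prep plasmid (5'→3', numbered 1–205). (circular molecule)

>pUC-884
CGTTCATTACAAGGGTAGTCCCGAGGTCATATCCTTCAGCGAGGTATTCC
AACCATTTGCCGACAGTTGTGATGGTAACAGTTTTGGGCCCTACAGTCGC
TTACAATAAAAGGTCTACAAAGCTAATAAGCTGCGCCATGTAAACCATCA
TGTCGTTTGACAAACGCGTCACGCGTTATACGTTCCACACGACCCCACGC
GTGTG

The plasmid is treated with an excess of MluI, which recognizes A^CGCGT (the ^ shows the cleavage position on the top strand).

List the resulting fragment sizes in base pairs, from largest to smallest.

172, 26, 7 bp

MluI sites (ACGCGT) start at positions 164, 171, 197.
MluI cuts after the first base of each site, so after positions 164, 171, 197.
Circular molecule, 3 cuts → 3 fragments:
  165–171 → 7 bp
  172–197 → 26 bp
  198–205 then 1–164 → 8 + 164 = 172 bp
Sorted largest to smallest: 172, 26, 7 bp.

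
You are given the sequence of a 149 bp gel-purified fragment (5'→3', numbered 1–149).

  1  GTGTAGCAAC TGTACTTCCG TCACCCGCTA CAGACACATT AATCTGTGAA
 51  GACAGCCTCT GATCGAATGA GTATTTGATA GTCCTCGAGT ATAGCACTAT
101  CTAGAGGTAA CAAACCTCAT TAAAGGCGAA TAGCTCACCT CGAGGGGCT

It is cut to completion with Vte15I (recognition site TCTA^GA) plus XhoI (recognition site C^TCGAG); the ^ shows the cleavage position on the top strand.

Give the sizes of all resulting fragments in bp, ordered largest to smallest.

84, 36, 19, 10 bp

The Vte15I site (TCTAGA) starts at position 100.
Vte15I cuts after base 4 of each site, so after position 103.
XhoI sites (CTCGAG) start at positions 84, 139.
XhoI cuts after the first base of each site, so after positions 84, 139.
Combined cut positions: 84, 103, 139.
Linear molecule, 3 cuts → 4 fragments:
  1–84 → 84 bp
  85–103 → 19 bp
  104–139 → 36 bp
  140–149 → 10 bp
Sorted largest to smallest: 84, 36, 19, 10 bp.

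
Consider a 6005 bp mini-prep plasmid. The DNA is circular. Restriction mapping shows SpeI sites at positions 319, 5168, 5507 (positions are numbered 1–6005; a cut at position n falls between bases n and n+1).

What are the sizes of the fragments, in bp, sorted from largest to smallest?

4849, 817, 339 bp

Circular molecule, 3 cuts → 3 fragments:
  5168 − 319 = 4849 bp
  5507 − 5168 = 339 bp
  wrap: 6005 − 5507 + 319 = 817 bp
Sorted largest to smallest: 4849, 817, 339 bp.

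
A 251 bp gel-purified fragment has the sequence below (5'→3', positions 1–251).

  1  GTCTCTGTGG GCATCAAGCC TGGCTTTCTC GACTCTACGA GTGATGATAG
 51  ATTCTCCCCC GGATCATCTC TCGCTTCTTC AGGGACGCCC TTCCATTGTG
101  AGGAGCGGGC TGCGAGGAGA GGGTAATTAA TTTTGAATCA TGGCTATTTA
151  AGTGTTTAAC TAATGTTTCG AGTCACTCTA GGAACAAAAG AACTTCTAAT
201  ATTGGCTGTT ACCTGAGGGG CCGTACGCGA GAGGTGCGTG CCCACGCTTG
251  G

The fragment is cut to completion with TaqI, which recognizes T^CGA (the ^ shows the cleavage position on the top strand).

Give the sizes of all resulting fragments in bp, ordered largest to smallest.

TaqI sites (TCGA) start at positions 29, 168.
TaqI cuts after the first base of each site, so after positions 29, 168.
Linear molecule, 2 cuts → 3 fragments:
  1–29 → 29 bp
  30–168 → 139 bp
  169–251 → 83 bp
Sorted largest to smallest: 139, 83, 29 bp.

139, 83, 29 bp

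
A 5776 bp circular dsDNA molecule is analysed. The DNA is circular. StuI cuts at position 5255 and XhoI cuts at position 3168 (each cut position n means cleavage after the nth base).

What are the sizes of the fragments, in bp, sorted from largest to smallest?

Combined cut positions (sorted): 3168, 5255.
Circular molecule, 2 cuts → 2 fragments:
  5255 − 3168 = 2087 bp
  wrap: 5776 − 5255 + 3168 = 3689 bp
Sorted largest to smallest: 3689, 2087 bp.

3689, 2087 bp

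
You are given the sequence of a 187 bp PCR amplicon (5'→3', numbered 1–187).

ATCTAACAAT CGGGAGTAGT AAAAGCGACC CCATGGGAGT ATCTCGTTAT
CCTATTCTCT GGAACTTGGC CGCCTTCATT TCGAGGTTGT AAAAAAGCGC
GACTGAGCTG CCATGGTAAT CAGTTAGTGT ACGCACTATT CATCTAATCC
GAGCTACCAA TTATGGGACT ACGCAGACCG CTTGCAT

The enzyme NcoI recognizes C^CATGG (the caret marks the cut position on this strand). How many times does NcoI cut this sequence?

CCATGG occurs starting at positions 31, 111.
NcoI cuts at 2 sites.

2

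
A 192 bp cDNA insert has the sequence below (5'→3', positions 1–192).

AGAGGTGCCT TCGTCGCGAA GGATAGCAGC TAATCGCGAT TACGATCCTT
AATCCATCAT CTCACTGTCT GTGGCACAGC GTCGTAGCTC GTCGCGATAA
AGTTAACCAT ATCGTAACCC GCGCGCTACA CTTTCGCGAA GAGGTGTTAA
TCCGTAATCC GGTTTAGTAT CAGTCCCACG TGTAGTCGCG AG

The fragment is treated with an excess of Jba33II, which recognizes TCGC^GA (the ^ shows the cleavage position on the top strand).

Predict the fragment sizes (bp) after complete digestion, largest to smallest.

Jba33II sites (TCGCGA) start at positions 14, 34, 92, 134, 186.
Jba33II cuts after base 4 of each site, so after positions 17, 37, 95, 137, 189.
Linear molecule, 5 cuts → 6 fragments:
  1–17 → 17 bp
  18–37 → 20 bp
  38–95 → 58 bp
  96–137 → 42 bp
  138–189 → 52 bp
  190–192 → 3 bp
Sorted largest to smallest: 58, 52, 42, 20, 17, 3 bp.

58, 52, 42, 20, 17, 3 bp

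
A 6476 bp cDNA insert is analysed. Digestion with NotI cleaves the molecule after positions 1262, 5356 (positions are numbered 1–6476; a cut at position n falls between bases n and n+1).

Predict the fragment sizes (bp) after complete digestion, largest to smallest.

4094, 1262, 1120 bp

Linear molecule, 2 cuts → 3 fragments:
  1262 − 0 = 1262 bp
  5356 − 1262 = 4094 bp
  6476 − 5356 = 1120 bp
Sorted largest to smallest: 4094, 1262, 1120 bp.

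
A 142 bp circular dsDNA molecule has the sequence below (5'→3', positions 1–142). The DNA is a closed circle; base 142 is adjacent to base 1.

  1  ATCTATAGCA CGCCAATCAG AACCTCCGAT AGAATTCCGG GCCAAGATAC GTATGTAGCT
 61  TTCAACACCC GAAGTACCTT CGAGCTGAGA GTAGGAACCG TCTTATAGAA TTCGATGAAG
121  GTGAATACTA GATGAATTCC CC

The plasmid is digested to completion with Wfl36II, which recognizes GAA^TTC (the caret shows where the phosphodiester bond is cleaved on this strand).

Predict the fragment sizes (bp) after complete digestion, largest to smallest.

Wfl36II sites (GAATTC) start at positions 32, 108, 134.
Wfl36II cuts after base 3 of each site, so after positions 34, 110, 136.
Circular molecule, 3 cuts → 3 fragments:
  35–110 → 76 bp
  111–136 → 26 bp
  137–142 then 1–34 → 6 + 34 = 40 bp
Sorted largest to smallest: 76, 40, 26 bp.

76, 40, 26 bp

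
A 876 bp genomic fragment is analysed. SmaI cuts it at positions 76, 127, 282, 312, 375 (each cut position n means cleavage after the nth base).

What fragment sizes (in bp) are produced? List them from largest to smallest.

501, 155, 76, 63, 51, 30 bp

Linear molecule, 5 cuts → 6 fragments:
  76 − 0 = 76 bp
  127 − 76 = 51 bp
  282 − 127 = 155 bp
  312 − 282 = 30 bp
  375 − 312 = 63 bp
  876 − 375 = 501 bp
Sorted largest to smallest: 501, 155, 76, 63, 51, 30 bp.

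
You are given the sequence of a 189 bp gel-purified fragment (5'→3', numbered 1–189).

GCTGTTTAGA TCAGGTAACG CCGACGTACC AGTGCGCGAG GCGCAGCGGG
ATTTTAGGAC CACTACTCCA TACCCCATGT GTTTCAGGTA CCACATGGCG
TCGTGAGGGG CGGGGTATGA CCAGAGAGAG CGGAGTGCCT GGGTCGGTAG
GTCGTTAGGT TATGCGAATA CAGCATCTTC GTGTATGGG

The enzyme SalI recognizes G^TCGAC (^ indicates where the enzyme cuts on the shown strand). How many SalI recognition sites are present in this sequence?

No occurrence of GTCGAC is present in the sequence.
SalI does not cut: 0 sites.

0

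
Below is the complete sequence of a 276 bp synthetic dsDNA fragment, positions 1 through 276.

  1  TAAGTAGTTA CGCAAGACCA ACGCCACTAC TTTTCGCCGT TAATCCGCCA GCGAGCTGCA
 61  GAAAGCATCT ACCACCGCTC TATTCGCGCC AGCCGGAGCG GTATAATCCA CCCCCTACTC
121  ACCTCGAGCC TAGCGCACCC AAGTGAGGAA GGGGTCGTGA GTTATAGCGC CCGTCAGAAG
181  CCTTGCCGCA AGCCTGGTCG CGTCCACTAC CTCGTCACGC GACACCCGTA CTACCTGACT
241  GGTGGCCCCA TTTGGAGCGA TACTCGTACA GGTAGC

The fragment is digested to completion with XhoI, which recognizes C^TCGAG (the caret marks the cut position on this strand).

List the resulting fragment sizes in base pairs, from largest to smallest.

153, 123 bp

The XhoI site (CTCGAG) starts at position 123.
XhoI cuts after the first base of each site, so after position 123.
Linear molecule, 1 cut → 2 fragments:
  1–123 → 123 bp
  124–276 → 153 bp
Sorted largest to smallest: 153, 123 bp.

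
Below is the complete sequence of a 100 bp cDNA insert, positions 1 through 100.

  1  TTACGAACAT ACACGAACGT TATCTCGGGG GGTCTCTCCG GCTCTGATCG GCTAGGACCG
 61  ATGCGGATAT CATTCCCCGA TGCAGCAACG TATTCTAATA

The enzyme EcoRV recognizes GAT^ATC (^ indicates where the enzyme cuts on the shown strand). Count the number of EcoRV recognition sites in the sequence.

1

GATATC occurs starting at position 66.
EcoRV cuts at 1 site.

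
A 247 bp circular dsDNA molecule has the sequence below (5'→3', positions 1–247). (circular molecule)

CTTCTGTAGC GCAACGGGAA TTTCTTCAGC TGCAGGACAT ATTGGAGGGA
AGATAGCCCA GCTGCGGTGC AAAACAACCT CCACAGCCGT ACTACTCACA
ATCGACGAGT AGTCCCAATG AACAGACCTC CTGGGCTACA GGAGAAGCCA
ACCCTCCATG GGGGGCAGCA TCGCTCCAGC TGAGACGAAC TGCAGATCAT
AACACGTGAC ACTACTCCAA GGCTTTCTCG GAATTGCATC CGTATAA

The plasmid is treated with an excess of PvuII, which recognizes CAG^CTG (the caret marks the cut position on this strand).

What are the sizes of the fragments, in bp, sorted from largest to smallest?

PvuII sites (CAGCTG) start at positions 27, 59, 177.
PvuII cuts after base 3 of each site, so after positions 29, 61, 179.
Circular molecule, 3 cuts → 3 fragments:
  30–61 → 32 bp
  62–179 → 118 bp
  180–247 then 1–29 → 68 + 29 = 97 bp
Sorted largest to smallest: 118, 97, 32 bp.

118, 97, 32 bp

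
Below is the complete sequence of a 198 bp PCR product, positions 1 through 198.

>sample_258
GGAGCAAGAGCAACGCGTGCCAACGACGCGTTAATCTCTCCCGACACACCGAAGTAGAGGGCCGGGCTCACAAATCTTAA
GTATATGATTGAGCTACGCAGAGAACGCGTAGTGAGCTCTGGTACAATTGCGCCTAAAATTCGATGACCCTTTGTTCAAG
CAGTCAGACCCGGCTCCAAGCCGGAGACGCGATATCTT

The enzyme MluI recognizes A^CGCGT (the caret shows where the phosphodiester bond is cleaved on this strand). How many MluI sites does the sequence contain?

3

ACGCGT occurs starting at positions 13, 26, 105.
MluI cuts at 3 sites.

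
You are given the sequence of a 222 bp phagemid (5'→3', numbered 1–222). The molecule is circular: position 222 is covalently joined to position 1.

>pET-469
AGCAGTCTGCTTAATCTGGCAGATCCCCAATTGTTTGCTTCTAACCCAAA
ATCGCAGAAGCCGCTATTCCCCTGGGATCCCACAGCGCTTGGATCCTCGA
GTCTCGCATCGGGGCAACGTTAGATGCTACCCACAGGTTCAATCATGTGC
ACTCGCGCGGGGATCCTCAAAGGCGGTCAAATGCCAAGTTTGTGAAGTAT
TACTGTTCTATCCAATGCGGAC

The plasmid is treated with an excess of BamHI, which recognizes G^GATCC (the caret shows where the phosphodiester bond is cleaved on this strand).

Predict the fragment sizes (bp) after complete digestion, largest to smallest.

BamHI sites (GGATCC) start at positions 75, 91, 161.
BamHI cuts after the first base of each site, so after positions 75, 91, 161.
Circular molecule, 3 cuts → 3 fragments:
  76–91 → 16 bp
  92–161 → 70 bp
  162–222 then 1–75 → 61 + 75 = 136 bp
Sorted largest to smallest: 136, 70, 16 bp.

136, 70, 16 bp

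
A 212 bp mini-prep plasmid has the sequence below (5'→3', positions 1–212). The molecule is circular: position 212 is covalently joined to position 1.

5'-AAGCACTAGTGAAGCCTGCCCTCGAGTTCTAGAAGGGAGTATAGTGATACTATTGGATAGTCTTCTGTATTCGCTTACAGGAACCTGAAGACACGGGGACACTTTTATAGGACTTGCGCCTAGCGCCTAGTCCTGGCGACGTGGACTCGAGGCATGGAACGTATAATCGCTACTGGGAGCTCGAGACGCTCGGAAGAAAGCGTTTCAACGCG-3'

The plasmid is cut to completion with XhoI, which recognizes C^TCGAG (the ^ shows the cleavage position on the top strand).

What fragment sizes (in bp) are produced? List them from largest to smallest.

XhoI sites (CTCGAG) start at positions 21, 146, 180.
XhoI cuts after the first base of each site, so after positions 21, 146, 180.
Circular molecule, 3 cuts → 3 fragments:
  22–146 → 125 bp
  147–180 → 34 bp
  181–212 then 1–21 → 32 + 21 = 53 bp
Sorted largest to smallest: 125, 53, 34 bp.

125, 53, 34 bp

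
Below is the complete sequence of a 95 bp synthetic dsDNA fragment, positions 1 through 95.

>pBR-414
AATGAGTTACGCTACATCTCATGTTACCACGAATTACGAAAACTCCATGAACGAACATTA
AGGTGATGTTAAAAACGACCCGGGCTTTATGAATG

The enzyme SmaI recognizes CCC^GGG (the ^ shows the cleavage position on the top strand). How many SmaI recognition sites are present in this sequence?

CCCGGG occurs starting at position 79.
SmaI cuts at 1 site.

1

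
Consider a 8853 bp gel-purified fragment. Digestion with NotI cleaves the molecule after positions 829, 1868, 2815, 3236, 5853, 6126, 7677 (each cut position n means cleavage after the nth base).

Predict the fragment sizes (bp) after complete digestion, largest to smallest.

Linear molecule, 7 cuts → 8 fragments:
  829 − 0 = 829 bp
  1868 − 829 = 1039 bp
  2815 − 1868 = 947 bp
  3236 − 2815 = 421 bp
  5853 − 3236 = 2617 bp
  6126 − 5853 = 273 bp
  7677 − 6126 = 1551 bp
  8853 − 7677 = 1176 bp
Sorted largest to smallest: 2617, 1551, 1176, 1039, 947, 829, 421, 273 bp.

2617, 1551, 1176, 1039, 947, 829, 421, 273 bp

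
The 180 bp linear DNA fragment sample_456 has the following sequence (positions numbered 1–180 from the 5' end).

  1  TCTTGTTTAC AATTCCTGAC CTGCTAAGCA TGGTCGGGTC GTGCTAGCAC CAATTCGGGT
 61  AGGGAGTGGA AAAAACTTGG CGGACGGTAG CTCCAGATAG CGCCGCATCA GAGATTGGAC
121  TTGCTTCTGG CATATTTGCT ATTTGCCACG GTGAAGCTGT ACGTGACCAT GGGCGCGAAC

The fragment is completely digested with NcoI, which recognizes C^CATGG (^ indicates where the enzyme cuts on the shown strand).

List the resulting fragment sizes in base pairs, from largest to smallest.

The NcoI site (CCATGG) starts at position 167.
NcoI cuts after the first base of each site, so after position 167.
Linear molecule, 1 cut → 2 fragments:
  1–167 → 167 bp
  168–180 → 13 bp
Sorted largest to smallest: 167, 13 bp.

167, 13 bp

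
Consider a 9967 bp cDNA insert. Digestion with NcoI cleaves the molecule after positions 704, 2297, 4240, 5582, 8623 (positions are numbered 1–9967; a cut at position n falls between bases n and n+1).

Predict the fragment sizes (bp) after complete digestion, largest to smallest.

3041, 1943, 1593, 1344, 1342, 704 bp

Linear molecule, 5 cuts → 6 fragments:
  704 − 0 = 704 bp
  2297 − 704 = 1593 bp
  4240 − 2297 = 1943 bp
  5582 − 4240 = 1342 bp
  8623 − 5582 = 3041 bp
  9967 − 8623 = 1344 bp
Sorted largest to smallest: 3041, 1943, 1593, 1344, 1342, 704 bp.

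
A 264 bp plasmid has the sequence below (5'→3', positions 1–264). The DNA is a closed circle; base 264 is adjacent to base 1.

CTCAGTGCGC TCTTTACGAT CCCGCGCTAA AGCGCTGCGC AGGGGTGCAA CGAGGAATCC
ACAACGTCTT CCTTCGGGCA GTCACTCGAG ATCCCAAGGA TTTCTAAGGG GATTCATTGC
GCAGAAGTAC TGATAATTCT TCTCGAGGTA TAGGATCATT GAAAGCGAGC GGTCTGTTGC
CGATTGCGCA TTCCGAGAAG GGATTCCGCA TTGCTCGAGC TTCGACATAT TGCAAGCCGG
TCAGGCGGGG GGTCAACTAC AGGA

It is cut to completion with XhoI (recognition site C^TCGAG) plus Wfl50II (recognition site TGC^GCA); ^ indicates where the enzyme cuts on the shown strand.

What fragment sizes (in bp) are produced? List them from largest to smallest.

88, 47, 45, 35, 27, 22 bp

XhoI sites (CTCGAG) start at positions 85, 142, 214.
XhoI cuts after the first base of each site, so after positions 85, 142, 214.
Wfl50II sites (TGCGCA) start at positions 36, 118, 185.
Wfl50II cuts after base 3 of each site, so after positions 38, 120, 187.
Combined cut positions: 38, 85, 120, 142, 187, 214.
Circular molecule, 6 cuts → 6 fragments:
  39–85 → 47 bp
  86–120 → 35 bp
  121–142 → 22 bp
  143–187 → 45 bp
  188–214 → 27 bp
  215–264 then 1–38 → 50 + 38 = 88 bp
Sorted largest to smallest: 88, 47, 45, 35, 27, 22 bp.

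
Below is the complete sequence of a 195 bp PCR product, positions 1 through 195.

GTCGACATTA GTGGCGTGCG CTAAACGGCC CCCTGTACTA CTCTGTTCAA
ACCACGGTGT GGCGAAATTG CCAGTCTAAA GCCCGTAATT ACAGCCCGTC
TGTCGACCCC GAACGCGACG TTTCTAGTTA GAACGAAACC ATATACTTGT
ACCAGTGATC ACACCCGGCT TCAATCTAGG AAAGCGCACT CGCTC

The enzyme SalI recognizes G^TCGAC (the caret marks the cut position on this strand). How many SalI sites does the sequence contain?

2

GTCGAC occurs starting at positions 1, 102.
SalI cuts at 2 sites.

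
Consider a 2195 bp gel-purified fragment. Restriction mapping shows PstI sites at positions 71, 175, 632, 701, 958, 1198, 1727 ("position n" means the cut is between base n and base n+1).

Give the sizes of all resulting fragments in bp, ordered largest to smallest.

Linear molecule, 7 cuts → 8 fragments:
  71 − 0 = 71 bp
  175 − 71 = 104 bp
  632 − 175 = 457 bp
  701 − 632 = 69 bp
  958 − 701 = 257 bp
  1198 − 958 = 240 bp
  1727 − 1198 = 529 bp
  2195 − 1727 = 468 bp
Sorted largest to smallest: 529, 468, 457, 257, 240, 104, 71, 69 bp.

529, 468, 457, 257, 240, 104, 71, 69 bp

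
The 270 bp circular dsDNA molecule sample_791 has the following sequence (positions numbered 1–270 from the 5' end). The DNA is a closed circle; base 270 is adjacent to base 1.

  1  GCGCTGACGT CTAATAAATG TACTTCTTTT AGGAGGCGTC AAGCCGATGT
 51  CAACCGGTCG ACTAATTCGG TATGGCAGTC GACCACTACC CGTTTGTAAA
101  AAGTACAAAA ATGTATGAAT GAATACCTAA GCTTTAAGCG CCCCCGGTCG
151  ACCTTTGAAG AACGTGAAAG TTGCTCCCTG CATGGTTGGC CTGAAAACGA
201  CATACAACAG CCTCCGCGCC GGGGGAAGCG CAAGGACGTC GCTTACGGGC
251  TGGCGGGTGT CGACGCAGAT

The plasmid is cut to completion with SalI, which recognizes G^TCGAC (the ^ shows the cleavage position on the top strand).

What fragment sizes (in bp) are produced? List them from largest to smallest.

SalI sites (GTCGAC) start at positions 57, 78, 147, 259.
SalI cuts after the first base of each site, so after positions 57, 78, 147, 259.
Circular molecule, 4 cuts → 4 fragments:
  58–78 → 21 bp
  79–147 → 69 bp
  148–259 → 112 bp
  260–270 then 1–57 → 11 + 57 = 68 bp
Sorted largest to smallest: 112, 69, 68, 21 bp.

112, 69, 68, 21 bp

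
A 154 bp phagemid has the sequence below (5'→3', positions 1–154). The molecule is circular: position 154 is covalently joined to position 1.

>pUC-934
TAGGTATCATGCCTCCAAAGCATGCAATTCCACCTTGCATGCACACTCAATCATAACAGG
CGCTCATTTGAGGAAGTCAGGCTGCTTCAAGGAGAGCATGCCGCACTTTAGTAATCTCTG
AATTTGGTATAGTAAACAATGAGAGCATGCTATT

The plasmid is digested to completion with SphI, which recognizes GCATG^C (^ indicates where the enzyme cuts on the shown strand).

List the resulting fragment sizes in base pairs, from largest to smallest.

59, 49, 29, 17 bp

SphI sites (GCATGC) start at positions 20, 37, 96, 145.
SphI cuts after base 5 of each site (before the last base), so after positions 24, 41, 100, 149.
Circular molecule, 4 cuts → 4 fragments:
  25–41 → 17 bp
  42–100 → 59 bp
  101–149 → 49 bp
  150–154 then 1–24 → 5 + 24 = 29 bp
Sorted largest to smallest: 59, 49, 29, 17 bp.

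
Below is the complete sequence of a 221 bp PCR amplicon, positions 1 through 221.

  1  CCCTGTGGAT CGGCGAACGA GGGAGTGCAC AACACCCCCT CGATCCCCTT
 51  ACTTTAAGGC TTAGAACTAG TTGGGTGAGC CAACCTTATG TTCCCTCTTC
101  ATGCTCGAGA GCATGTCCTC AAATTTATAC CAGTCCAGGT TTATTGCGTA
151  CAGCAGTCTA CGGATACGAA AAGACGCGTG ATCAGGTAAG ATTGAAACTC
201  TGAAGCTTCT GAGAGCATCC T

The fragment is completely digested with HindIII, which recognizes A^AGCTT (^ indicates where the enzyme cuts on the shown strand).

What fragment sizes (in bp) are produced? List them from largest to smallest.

203, 18 bp

The HindIII site (AAGCTT) starts at position 203.
HindIII cuts after the first base of each site, so after position 203.
Linear molecule, 1 cut → 2 fragments:
  1–203 → 203 bp
  204–221 → 18 bp
Sorted largest to smallest: 203, 18 bp.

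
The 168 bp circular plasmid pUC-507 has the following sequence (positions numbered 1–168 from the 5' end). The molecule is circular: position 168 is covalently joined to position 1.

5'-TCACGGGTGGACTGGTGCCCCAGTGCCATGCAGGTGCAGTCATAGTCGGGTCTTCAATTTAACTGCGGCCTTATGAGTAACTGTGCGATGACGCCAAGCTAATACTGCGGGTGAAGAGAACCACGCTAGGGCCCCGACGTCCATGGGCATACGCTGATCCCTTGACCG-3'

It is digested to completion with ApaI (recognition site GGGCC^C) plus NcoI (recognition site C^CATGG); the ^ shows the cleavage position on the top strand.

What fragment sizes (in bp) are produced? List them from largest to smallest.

160, 8 bp

The ApaI site (GGGCCC) starts at position 129.
ApaI cuts after base 5 of each site (before the last base), so after position 133.
The NcoI site (CCATGG) starts at position 141.
NcoI cuts after the first base of each site, so after position 141.
Combined cut positions: 133, 141.
Circular molecule, 2 cuts → 2 fragments:
  134–141 → 8 bp
  142–168 then 1–133 → 27 + 133 = 160 bp
Sorted largest to smallest: 160, 8 bp.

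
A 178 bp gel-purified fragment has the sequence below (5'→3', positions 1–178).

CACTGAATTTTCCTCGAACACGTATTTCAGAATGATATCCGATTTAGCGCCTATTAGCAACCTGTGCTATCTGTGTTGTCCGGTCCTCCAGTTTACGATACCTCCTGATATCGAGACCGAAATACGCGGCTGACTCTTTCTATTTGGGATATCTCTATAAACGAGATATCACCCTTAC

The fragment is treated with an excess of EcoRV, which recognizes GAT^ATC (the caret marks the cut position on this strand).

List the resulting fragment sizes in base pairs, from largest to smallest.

73, 41, 36, 17, 11 bp

EcoRV sites (GATATC) start at positions 34, 107, 148, 165.
EcoRV cuts after base 3 of each site, so after positions 36, 109, 150, 167.
Linear molecule, 4 cuts → 5 fragments:
  1–36 → 36 bp
  37–109 → 73 bp
  110–150 → 41 bp
  151–167 → 17 bp
  168–178 → 11 bp
Sorted largest to smallest: 73, 41, 36, 17, 11 bp.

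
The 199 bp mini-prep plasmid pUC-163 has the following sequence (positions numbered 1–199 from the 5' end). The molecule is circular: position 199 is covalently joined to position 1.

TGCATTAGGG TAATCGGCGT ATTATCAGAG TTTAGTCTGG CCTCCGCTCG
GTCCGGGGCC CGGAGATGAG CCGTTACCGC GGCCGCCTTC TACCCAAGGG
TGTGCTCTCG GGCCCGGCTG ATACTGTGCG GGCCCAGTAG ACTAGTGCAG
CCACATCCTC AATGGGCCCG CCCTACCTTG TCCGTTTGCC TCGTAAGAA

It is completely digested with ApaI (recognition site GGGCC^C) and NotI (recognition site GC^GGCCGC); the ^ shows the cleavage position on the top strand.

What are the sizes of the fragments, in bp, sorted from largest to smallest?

ApaI sites (GGGCCC) start at positions 56, 110, 130, 164.
ApaI cuts after base 5 of each site (before the last base), so after positions 60, 114, 134, 168.
The NotI site (GCGGCCGC) starts at position 79.
NotI cuts after base 2 of each site, so after position 80.
Combined cut positions: 60, 80, 114, 134, 168.
Circular molecule, 5 cuts → 5 fragments:
  61–80 → 20 bp
  81–114 → 34 bp
  115–134 → 20 bp
  135–168 → 34 bp
  169–199 then 1–60 → 31 + 60 = 91 bp
Sorted largest to smallest: 91, 34, 34, 20, 20 bp.

91, 34, 34, 20, 20 bp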